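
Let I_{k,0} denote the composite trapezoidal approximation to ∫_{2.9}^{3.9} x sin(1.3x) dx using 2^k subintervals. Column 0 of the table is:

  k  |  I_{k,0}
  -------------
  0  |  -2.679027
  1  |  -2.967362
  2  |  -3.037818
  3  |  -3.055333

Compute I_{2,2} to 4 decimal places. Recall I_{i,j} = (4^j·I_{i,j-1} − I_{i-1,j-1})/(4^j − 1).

-3.0612

Richardson extrapolation on the trapezoidal column (denominator 4−1=3):
I_{1,1} = -2.967362 + (-2.967362 − (-2.679027))/3 = -3.063474
I_{2,1} = -3.037818 + (-3.037818 − (-2.967362))/3 = -3.061303
I_{2,2} = (16·(-3.061303) − (-3.063474)) / 15 = -3.061158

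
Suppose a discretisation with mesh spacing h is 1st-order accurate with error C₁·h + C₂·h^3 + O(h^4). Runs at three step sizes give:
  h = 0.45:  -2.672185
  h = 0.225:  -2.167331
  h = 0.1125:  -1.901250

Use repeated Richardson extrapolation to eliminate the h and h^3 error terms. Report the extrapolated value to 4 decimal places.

-1.6313

First eliminate the h term (factor 2^1 = 2):
  B₁ = (2·(-2.167331) − (-2.672185))/1 = -1.662477
  B₂ = (2·(-1.901250) − (-2.167331))/1 = -1.635169
Then eliminate the h^3 term (factor 2^3 = 8):
  (8·(-1.635169) − (-1.662477))/7 = -1.631268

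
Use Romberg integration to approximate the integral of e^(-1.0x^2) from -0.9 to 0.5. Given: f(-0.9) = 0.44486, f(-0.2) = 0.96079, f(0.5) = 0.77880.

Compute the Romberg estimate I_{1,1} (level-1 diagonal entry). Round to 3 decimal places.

1.182

I_{0,0} (trapezoid, 1 panel, h=1.4000): 0.85656
I_{1,0} (trapezoid, 2 panels, h=0.7000): 1.10083
I_{1,1} = 1.10083 + (1.10083 − 0.85656)/3 = 1.18225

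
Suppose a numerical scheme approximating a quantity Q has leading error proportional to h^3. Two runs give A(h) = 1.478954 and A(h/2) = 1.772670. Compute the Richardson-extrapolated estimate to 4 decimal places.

Extrapolated value = (8·A(h/2) − A(h)) / (8 − 1)
= (8·1.772670 − 1.478954) / 7
= 12.702406 / 7 = 1.814629

1.8146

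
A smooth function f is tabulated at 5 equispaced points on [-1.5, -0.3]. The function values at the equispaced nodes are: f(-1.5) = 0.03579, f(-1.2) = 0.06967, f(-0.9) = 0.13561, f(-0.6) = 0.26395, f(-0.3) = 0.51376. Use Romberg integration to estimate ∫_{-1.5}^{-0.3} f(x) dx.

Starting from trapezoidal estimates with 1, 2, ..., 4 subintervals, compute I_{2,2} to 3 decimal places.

I_{0,0} (trapezoid, 1 panel, h=1.2000): 0.32973
I_{1,0} (trapezoid, 2 panels, h=0.6000): 0.24623
I_{2,0} (trapezoid, 4 panels, h=0.3000): 0.22320
I_{1,1} = 0.24623 + (0.24623 − 0.32973)/3 = 0.21840
I_{2,1} = 0.22320 + (0.22320 − 0.24623)/3 = 0.21552
I_{2,2} = 0.21552 + (0.21552 − 0.21840)/15 = 0.21533

0.215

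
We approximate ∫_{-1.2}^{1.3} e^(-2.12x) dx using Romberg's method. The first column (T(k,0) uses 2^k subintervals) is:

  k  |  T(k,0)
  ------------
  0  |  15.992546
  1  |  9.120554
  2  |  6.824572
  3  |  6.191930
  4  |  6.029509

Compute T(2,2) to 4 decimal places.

Richardson extrapolation on the trapezoidal column (denominator 4−1=3):
T(1,1) = (4·9.120554 − 15.992546) / 3 = 6.829890
T(2,1) = (4·6.824572 − 9.120554) / 3 = 6.059245
T(2,2) = (16·6.059245 − 6.829890) / 15 = 6.007869
(Column j=1 coincides with Simpson's rule on the same nodes.)

6.0079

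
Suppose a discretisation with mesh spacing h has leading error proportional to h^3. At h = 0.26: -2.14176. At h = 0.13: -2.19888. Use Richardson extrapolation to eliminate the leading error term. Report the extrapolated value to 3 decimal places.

The leading error scales as h^3; refining by a factor of 2 reduces it by 2^3 = 8.
Extrapolated value = (8·A(h/2) − A(h)) / (8 − 1)
= (8·(-2.19888) − (-2.14176)) / 7
= -15.44928 / 7 = -2.20704

-2.207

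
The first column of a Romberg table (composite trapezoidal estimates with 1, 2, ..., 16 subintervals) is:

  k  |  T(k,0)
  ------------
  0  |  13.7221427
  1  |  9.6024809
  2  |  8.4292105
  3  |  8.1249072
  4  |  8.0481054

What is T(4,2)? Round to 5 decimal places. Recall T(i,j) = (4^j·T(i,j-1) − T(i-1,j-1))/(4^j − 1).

8.02244

Richardson extrapolation on the trapezoidal column (denominator 4−1=3):
T(3,1) = (4·8.1249072 − 8.4292105) / 3 = 8.0234728
T(4,1) = 8.0481054 + (8.0481054 − 8.1249072)/3 = 8.0225048
T(4,2) = 8.0225048 + (8.0225048 − 8.0234728)/15 = 8.0224403
(Column j=1 coincides with Simpson's rule on the same nodes.)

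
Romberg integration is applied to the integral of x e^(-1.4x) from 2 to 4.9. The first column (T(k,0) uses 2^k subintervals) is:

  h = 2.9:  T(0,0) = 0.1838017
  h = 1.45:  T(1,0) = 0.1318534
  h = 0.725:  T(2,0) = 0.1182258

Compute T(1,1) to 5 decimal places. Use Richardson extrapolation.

Richardson extrapolation on the trapezoidal column (denominator 4−1=3):
T(1,1) = 0.1318534 + (0.1318534 − 0.1838017)/3 = 0.1145373
(Column j=1 coincides with Simpson's rule on the same nodes.)

0.11454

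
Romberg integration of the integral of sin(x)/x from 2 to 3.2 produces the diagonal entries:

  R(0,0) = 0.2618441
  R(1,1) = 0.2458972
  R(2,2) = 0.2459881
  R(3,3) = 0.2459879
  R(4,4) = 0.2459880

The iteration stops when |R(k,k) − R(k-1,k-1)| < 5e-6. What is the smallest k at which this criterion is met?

|R(1,1) − R(0,0)| = 0.0159469 ≥ 5e-6
|R(2,2) − R(1,1)| = 0.0000909 ≥ 5e-6
|R(3,3) − R(2,2)| = 0.0000002 < 5e-6

k = 3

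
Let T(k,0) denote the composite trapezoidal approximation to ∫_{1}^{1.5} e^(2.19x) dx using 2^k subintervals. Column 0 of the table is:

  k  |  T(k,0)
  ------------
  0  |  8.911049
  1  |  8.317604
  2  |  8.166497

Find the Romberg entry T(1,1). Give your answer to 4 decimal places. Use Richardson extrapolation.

8.1198

T(1,1) = 8.317604 + (8.317604 − 8.911049)/3 = 8.119789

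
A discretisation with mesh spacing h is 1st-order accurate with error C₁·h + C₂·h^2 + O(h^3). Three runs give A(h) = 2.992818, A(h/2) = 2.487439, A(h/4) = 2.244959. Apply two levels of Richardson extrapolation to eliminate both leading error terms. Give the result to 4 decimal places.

First eliminate the h term (factor 2^1 = 2):
  B₁ = (2·2.487439 − 2.992818)/1 = 1.982060
  B₂ = (2·2.244959 − 2.487439)/1 = 2.002479
Then eliminate the h^2 term (factor 2^2 = 4):
  (4·2.002479 − 1.982060)/3 = 2.009285

2.0093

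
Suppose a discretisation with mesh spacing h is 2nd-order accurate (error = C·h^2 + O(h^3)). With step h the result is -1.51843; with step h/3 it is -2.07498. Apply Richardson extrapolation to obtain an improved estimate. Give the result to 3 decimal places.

-2.145

The leading error scales as h^2; refining by a factor of 3 reduces it by 3^2 = 9.
Extrapolated value = (9·A(h/3) − A(h)) / (9 − 1)
= (9·(-2.07498) − (-1.51843)) / 8
= -17.15639 / 8 = -2.14455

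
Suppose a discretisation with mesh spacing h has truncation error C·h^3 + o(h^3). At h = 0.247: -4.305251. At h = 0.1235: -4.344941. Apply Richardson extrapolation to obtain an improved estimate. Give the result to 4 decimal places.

-4.3506

The leading error scales as h^3; refining by a factor of 2 reduces it by 2^3 = 8.
Extrapolated value = (8·A(h/2) − A(h)) / (8 − 1)
= (8·(-4.344941) − (-4.305251)) / 7
= -30.454277 / 7 = -4.350611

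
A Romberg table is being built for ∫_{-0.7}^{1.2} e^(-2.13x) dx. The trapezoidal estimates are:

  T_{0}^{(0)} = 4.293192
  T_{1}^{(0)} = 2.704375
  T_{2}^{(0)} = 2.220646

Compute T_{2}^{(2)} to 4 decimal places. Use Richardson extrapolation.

Richardson extrapolation on the trapezoidal column (denominator 4−1=3):
T_{1}^{(1)} = 2.704375 + (2.704375 − 4.293192)/3 = 2.174769
T_{2}^{(1)} = 2.220646 + (2.220646 − 2.704375)/3 = 2.059403
T_{2}^{(2)} = (16·2.059403 − 2.174769) / 15 = 2.051712

2.0517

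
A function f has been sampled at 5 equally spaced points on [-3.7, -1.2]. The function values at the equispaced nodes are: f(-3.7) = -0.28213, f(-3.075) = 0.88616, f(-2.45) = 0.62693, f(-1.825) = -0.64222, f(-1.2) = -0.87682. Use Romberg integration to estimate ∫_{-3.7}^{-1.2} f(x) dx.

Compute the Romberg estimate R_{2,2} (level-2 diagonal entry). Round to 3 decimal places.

0.200

R_{0,0} (trapezoid, 1 panel, h=2.5000): -1.44869
R_{1,0} (trapezoid, 2 panels, h=1.2500): 0.05932
R_{2,0} (trapezoid, 4 panels, h=0.6250): 0.18212
R_{1,1} = 0.05932 + (0.05932 − (-1.44869))/3 = 0.56199
R_{2,1} = 0.18212 + (0.18212 − 0.05932)/3 = 0.22305
R_{2,2} = 0.22305 + (0.22305 − 0.56199)/15 = 0.20045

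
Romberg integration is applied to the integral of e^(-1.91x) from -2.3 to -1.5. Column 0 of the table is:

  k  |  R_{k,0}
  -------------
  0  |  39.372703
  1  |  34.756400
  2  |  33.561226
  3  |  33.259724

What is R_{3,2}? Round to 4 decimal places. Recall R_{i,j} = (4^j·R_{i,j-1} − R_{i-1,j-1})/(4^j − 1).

Richardson extrapolation on the trapezoidal column (denominator 4−1=3):
R_{2,1} = 33.561226 + (33.561226 − 34.756400)/3 = 33.162835
R_{3,1} = (4·33.259724 − 33.561226) / 3 = 33.159223
R_{3,2} = 33.159223 + (33.159223 − 33.162835)/15 = 33.158982

33.1590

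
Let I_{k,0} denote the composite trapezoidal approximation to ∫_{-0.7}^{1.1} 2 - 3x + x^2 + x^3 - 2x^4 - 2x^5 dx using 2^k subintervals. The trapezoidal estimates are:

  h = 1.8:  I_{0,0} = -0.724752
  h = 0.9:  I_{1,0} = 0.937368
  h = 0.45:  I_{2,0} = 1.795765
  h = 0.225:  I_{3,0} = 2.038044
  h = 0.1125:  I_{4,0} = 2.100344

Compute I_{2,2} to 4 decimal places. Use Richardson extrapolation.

Richardson extrapolation on the trapezoidal column (denominator 4−1=3):
I_{1,1} = 0.937368 + (0.937368 − (-0.724752))/3 = 1.491408
I_{2,1} = (4·1.795765 − 0.937368) / 3 = 2.081897
I_{2,2} = (16·2.081897 − 1.491408) / 15 = 2.121263
(Column j=1 coincides with Simpson's rule on the same nodes.)

2.1213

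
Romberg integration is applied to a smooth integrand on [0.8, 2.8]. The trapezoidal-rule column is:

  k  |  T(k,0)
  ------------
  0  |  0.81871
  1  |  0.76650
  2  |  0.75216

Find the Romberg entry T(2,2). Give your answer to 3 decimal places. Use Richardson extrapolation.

T(1,1) = 0.76650 + (0.76650 − 0.81871)/3 = 0.74910
T(2,1) = (4·0.75216 − 0.76650) / 3 = 0.74738
T(2,2) = (16·0.74738 − 0.74910) / 15 = 0.74727

0.747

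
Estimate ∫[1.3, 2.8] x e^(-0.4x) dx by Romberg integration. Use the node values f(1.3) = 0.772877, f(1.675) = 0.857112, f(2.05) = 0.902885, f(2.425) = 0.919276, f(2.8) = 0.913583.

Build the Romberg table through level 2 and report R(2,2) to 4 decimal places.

1.3247

R(0,0) (trapezoid, 1 panel, h=1.5000): 1.264845
R(1,0) (trapezoid, 2 panels, h=0.7500): 1.309586
R(2,0) (trapezoid, 4 panels, h=0.3750): 1.320939
R(1,1) = 1.309586 + (1.309586 − 1.264845)/3 = 1.324500
R(2,1) = 1.320939 + (1.320939 − 1.309586)/3 = 1.324723
R(2,2) = 1.324723 + (1.324723 − 1.324500)/15 = 1.324738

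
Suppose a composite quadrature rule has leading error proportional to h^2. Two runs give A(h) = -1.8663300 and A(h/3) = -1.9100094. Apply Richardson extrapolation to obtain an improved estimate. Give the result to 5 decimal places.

Extrapolated value = (9·A(h/3) − A(h)) / (9 − 1)
= (9·(-1.9100094) − (-1.8663300)) / 8
= -15.3237546 / 8 = -1.9154693

-1.91547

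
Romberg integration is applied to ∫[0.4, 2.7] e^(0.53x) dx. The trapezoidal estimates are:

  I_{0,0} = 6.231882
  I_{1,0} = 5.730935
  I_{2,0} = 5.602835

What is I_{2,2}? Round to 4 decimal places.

Richardson extrapolation on the trapezoidal column (denominator 4−1=3):
I_{1,1} = 5.730935 + (5.730935 − 6.231882)/3 = 5.563953
I_{2,1} = 5.602835 + (5.602835 − 5.730935)/3 = 5.560135
I_{2,2} = 5.560135 + (5.560135 − 5.563953)/15 = 5.559880

5.5599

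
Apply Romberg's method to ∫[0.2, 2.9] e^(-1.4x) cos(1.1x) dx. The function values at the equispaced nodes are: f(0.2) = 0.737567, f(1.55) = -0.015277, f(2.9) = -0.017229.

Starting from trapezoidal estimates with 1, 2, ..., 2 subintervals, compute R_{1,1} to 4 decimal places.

0.2967

R_{0,0} (trapezoid, 1 panel, h=2.7000): 0.972456
R_{1,0} (trapezoid, 2 panels, h=1.3500): 0.465604
R_{1,1} = 0.465604 + (0.465604 − 0.972456)/3 = 0.296653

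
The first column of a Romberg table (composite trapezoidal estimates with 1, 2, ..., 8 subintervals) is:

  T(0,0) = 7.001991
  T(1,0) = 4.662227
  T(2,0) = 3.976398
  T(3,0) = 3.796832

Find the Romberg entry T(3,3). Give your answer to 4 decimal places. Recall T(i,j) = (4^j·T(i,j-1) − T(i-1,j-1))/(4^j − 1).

3.7362

Richardson extrapolation on the trapezoidal column (denominator 4−1=3):
T(1,1) = 4.662227 + (4.662227 − 7.001991)/3 = 3.882306
T(2,1) = 3.976398 + (3.976398 − 4.662227)/3 = 3.747788
T(3,1) = (4·3.796832 − 3.976398) / 3 = 3.736977
T(2,2) = 3.747788 + (3.747788 − 3.882306)/15 = 3.738820
T(3,2) = (16·3.736977 − 3.747788) / 15 = 3.736256
T(3,3) = (64·3.736256 − 3.738820) / 63 = 3.736215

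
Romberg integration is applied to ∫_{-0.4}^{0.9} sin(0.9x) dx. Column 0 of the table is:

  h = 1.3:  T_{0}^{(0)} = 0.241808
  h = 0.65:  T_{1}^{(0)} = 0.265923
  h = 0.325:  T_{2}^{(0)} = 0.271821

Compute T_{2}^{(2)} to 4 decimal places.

0.2738

Richardson extrapolation on the trapezoidal column (denominator 4−1=3):
T_{1}^{(1)} = (4·0.265923 − 0.241808) / 3 = 0.273961
T_{2}^{(1)} = (4·0.271821 − 0.265923) / 3 = 0.273787
T_{2}^{(2)} = 0.273787 + (0.273787 − 0.273961)/15 = 0.273775
(Column j=1 coincides with Simpson's rule on the same nodes.)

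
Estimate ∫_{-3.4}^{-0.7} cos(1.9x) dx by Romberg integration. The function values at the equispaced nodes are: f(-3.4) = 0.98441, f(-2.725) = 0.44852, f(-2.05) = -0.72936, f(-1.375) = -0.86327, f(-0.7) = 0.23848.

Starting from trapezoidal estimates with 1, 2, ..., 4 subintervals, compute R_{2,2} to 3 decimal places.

R_{0,0} (trapezoid, 1 panel, h=2.7000): 1.65090
R_{1,0} (trapezoid, 2 panels, h=1.3500): -0.15919
R_{2,0} (trapezoid, 4 panels, h=0.6750): -0.35955
R_{1,1} = -0.15919 + (-0.15919 − 1.65090)/3 = -0.76255
R_{2,1} = -0.35955 + (-0.35955 − (-0.15919))/3 = -0.42634
R_{2,2} = -0.42634 + (-0.42634 − (-0.76255))/15 = -0.40393

-0.404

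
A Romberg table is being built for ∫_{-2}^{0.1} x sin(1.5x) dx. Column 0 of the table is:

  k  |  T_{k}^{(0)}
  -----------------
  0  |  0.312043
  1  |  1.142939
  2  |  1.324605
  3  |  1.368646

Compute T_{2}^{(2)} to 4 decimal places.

T_{1}^{(1)} = 1.142939 + (1.142939 − 0.312043)/3 = 1.419904
T_{2}^{(1)} = 1.324605 + (1.324605 − 1.142939)/3 = 1.385160
T_{2}^{(2)} = (16·1.385160 − 1.419904) / 15 = 1.382844

1.3828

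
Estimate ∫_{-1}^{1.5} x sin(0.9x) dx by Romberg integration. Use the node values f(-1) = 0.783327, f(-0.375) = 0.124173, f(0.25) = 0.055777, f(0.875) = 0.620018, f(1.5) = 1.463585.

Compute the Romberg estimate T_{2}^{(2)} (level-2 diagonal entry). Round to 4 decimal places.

T_{0}^{(0)} (trapezoid, 1 panel, h=2.5000): 2.808640
T_{1}^{(0)} (trapezoid, 2 panels, h=1.2500): 1.474041
T_{2}^{(0)} (trapezoid, 4 panels, h=0.6250): 1.202140
T_{1}^{(1)} = 1.474041 + (1.474041 − 2.808640)/3 = 1.029175
T_{2}^{(1)} = 1.202140 + (1.202140 − 1.474041)/3 = 1.111506
T_{2}^{(2)} = 1.111506 + (1.111506 − 1.029175)/15 = 1.116995

1.1170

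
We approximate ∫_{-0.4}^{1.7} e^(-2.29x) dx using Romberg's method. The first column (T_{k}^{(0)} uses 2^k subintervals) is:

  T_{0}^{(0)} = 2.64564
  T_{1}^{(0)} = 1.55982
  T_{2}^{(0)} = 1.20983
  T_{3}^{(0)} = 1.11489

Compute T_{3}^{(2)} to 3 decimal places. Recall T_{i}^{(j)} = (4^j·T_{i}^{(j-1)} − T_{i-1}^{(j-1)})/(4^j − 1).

Richardson extrapolation on the trapezoidal column (denominator 4−1=3):
T_{2}^{(1)} = (4·1.20983 − 1.55982) / 3 = 1.09317
T_{3}^{(1)} = (4·1.11489 − 1.20983) / 3 = 1.08324
T_{3}^{(2)} = (16·1.08324 − 1.09317) / 15 = 1.08258

1.083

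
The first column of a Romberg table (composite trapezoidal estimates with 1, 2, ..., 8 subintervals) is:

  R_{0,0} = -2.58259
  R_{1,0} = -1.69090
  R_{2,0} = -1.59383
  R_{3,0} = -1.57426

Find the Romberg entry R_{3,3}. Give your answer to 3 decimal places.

Richardson extrapolation on the trapezoidal column (denominator 4−1=3):
R_{1,1} = (4·(-1.69090) − (-2.58259)) / 3 = -1.39367
R_{2,1} = -1.59383 + (-1.59383 − (-1.69090))/3 = -1.56147
R_{3,1} = -1.57426 + (-1.57426 − (-1.59383))/3 = -1.56774
R_{2,2} = (16·(-1.56147) − (-1.39367)) / 15 = -1.57266
R_{3,2} = -1.56774 + (-1.56774 − (-1.56147))/15 = -1.56816
R_{3,3} = (64·(-1.56816) − (-1.57266)) / 63 = -1.56809
(Column j=1 coincides with Simpson's rule on the same nodes.)

-1.568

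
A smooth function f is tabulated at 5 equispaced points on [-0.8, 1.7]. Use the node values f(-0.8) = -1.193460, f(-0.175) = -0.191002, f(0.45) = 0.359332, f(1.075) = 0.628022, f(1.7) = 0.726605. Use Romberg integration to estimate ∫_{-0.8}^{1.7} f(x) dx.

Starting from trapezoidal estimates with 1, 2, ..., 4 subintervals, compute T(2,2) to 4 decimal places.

T(0,0) (trapezoid, 1 panel, h=2.5000): -0.583569
T(1,0) (trapezoid, 2 panels, h=1.2500): 0.157381
T(2,0) (trapezoid, 4 panels, h=0.6250): 0.351828
T(1,1) = 0.157381 + (0.157381 − (-0.583569))/3 = 0.404364
T(2,1) = 0.351828 + (0.351828 − 0.157381)/3 = 0.416644
T(2,2) = 0.416644 + (0.416644 − 0.404364)/15 = 0.417463

0.4175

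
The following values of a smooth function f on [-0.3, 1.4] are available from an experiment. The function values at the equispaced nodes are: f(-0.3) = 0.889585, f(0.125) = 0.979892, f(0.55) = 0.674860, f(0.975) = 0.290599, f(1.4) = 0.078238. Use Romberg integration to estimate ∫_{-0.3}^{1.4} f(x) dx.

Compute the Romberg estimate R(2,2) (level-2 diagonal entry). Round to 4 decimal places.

1.0489

R(0,0) (trapezoid, 1 panel, h=1.7000): 0.822650
R(1,0) (trapezoid, 2 panels, h=0.8500): 0.984956
R(2,0) (trapezoid, 4 panels, h=0.4250): 1.032437
R(1,1) = 0.984956 + (0.984956 − 0.822650)/3 = 1.039058
R(2,1) = 1.032437 + (1.032437 − 0.984956)/3 = 1.048264
R(2,2) = 1.048264 + (1.048264 − 1.039058)/15 = 1.048878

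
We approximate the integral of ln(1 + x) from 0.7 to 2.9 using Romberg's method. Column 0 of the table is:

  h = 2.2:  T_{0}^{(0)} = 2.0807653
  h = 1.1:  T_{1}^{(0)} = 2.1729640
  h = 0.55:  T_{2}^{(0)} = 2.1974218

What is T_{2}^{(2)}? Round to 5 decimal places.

2.20570

T_{1}^{(1)} = (4·2.1729640 − 2.0807653) / 3 = 2.2036969
T_{2}^{(1)} = 2.1974218 + (2.1974218 − 2.1729640)/3 = 2.2055744
T_{2}^{(2)} = (16·2.2055744 − 2.2036969) / 15 = 2.2056996
(Column j=1 coincides with Simpson's rule on the same nodes.)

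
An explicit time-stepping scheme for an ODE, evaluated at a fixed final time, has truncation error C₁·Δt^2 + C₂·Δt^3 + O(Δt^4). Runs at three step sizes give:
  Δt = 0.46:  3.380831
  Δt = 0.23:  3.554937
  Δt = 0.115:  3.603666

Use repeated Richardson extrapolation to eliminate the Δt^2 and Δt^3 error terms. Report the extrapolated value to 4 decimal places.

First eliminate the Δt^2 term (factor 2^2 = 4):
  B₁ = (4·3.554937 − 3.380831)/3 = 3.612972
  B₂ = (4·3.603666 − 3.554937)/3 = 3.619909
Then eliminate the Δt^3 term (factor 2^3 = 8):
  (8·3.619909 − 3.612972)/7 = 3.620900

3.6209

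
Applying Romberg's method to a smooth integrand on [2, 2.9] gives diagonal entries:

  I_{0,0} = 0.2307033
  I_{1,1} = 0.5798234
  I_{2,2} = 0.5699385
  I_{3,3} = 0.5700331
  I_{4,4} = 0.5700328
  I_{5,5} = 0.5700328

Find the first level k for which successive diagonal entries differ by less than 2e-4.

k = 3

|I_{1,1} − I_{0,0}| = 0.3491201 ≥ 2e-4
|I_{2,2} − I_{1,1}| = 0.0098849 ≥ 2e-4
|I_{3,3} − I_{2,2}| = 0.0000946 < 2e-4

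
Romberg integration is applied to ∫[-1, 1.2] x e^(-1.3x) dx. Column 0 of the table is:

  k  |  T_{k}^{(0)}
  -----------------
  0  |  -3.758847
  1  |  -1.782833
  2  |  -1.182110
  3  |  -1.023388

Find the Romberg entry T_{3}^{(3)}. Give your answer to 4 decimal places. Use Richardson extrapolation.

Richardson extrapolation on the trapezoidal column (denominator 4−1=3):
T_{1}^{(1)} = (4·(-1.782833) − (-3.758847)) / 3 = -1.124162
T_{2}^{(1)} = -1.182110 + (-1.182110 − (-1.782833))/3 = -0.981869
T_{3}^{(1)} = -1.023388 + (-1.023388 − (-1.182110))/3 = -0.970481
T_{2}^{(2)} = -0.981869 + (-0.981869 − (-1.124162))/15 = -0.972383
T_{3}^{(2)} = (16·(-0.970481) − (-0.981869)) / 15 = -0.969722
T_{3}^{(3)} = -0.969722 + (-0.969722 − (-0.972383))/63 = -0.969680

-0.9697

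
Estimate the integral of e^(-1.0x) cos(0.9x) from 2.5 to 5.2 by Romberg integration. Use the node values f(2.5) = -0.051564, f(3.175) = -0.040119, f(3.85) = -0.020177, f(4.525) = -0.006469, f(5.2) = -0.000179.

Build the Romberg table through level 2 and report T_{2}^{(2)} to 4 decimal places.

T_{0}^{(0)} (trapezoid, 1 panel, h=2.7000): -0.069853
T_{1}^{(0)} (trapezoid, 2 panels, h=1.3500): -0.062165
T_{2}^{(0)} (trapezoid, 4 panels, h=0.6750): -0.062530
T_{1}^{(1)} = -0.062165 + (-0.062165 − (-0.069853))/3 = -0.059602
T_{2}^{(1)} = -0.062530 + (-0.062530 − (-0.062165))/3 = -0.062652
T_{2}^{(2)} = -0.062652 + (-0.062652 − (-0.059602))/15 = -0.062855

-0.0629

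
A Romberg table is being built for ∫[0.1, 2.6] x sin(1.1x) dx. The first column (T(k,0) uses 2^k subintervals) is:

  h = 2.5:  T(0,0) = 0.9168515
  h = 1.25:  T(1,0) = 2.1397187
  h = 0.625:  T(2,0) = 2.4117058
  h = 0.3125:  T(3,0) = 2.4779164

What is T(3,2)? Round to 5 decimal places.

Richardson extrapolation on the trapezoidal column (denominator 4−1=3):
T(2,1) = (4·2.4117058 − 2.1397187) / 3 = 2.5023682
T(3,1) = (4·2.4779164 − 2.4117058) / 3 = 2.4999866
T(3,2) = 2.4999866 + (2.4999866 − 2.5023682)/15 = 2.4998278

2.49983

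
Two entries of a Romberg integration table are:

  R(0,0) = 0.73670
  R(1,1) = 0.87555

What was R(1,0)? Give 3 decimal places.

0.841

From R(1,1) = (4·R(1,0) − R(0,0))/3, solve for R(1,0):
4·R(1,0) = 3·0.87555 + 0.73670 = 3.36335
R(1,0) = 0.84084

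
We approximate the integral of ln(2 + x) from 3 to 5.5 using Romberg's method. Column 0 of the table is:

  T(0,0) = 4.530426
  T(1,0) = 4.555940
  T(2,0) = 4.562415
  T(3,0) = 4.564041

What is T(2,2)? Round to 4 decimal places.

T(1,1) = 4.555940 + (4.555940 − 4.530426)/3 = 4.564445
T(2,1) = (4·4.562415 − 4.555940) / 3 = 4.564573
T(2,2) = 4.564573 + (4.564573 − 4.564445)/15 = 4.564582

4.5646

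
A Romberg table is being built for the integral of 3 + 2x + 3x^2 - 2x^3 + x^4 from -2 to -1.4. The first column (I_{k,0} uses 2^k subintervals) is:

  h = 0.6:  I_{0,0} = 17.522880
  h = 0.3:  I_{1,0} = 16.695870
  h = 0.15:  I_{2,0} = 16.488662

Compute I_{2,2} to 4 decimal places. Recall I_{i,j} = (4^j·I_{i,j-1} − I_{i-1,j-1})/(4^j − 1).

16.4196

I_{1,1} = 16.695870 + (16.695870 − 17.522880)/3 = 16.420200
I_{2,1} = 16.488662 + (16.488662 − 16.695870)/3 = 16.419593
I_{2,2} = (16·16.419593 − 16.420200) / 15 = 16.419553
(Column j=1 coincides with Simpson's rule on the same nodes.)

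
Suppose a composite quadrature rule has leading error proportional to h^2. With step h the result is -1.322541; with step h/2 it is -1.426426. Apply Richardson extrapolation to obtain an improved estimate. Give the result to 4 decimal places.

The leading error scales as h^2; refining by a factor of 2 reduces it by 2^2 = 4.
Extrapolated value = (4·A(h/2) − A(h)) / (4 − 1)
= (4·(-1.426426) − (-1.322541)) / 3
= -4.383163 / 3 = -1.461054

-1.4611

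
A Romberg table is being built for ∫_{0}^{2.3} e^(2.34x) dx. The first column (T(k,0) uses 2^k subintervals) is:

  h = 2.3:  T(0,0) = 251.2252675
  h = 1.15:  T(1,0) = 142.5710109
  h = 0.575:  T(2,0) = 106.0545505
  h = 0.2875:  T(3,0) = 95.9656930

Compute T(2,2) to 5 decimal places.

T(1,1) = (4·142.5710109 − 251.2252675) / 3 = 106.3529254
T(2,1) = 106.0545505 + (106.0545505 − 142.5710109)/3 = 93.8823970
T(2,2) = (16·93.8823970 − 106.3529254) / 15 = 93.0510284

93.05103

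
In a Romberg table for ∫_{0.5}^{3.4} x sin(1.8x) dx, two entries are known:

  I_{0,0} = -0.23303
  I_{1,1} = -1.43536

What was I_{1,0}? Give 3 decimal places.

From I_{1,1} = (4·I_{1,0} − I_{0,0})/3, solve for I_{1,0}:
4·I_{1,0} = 3·(-1.43536) + (-0.23303) = -4.53911
I_{1,0} = -1.13478

-1.135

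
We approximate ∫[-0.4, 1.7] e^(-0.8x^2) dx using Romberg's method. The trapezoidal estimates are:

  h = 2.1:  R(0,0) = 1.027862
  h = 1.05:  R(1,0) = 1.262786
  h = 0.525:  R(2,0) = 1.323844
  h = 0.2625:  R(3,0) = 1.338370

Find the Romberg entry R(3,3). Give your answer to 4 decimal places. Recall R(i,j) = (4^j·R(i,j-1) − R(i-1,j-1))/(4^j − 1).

1.3431

Richardson extrapolation on the trapezoidal column (denominator 4−1=3):
R(1,1) = (4·1.262786 − 1.027862) / 3 = 1.341094
R(2,1) = 1.323844 + (1.323844 − 1.262786)/3 = 1.344197
R(3,1) = (4·1.338370 − 1.323844) / 3 = 1.343212
R(2,2) = 1.344197 + (1.344197 − 1.341094)/15 = 1.344404
R(3,2) = 1.343212 + (1.343212 − 1.344197)/15 = 1.343146
R(3,3) = 1.343146 + (1.343146 − 1.344404)/63 = 1.343126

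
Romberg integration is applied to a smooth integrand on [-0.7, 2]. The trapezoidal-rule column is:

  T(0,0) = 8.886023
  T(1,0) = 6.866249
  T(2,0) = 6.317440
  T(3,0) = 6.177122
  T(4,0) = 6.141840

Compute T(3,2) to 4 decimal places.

6.1301

Richardson extrapolation on the trapezoidal column (denominator 4−1=3):
T(2,1) = 6.317440 + (6.317440 − 6.866249)/3 = 6.134504
T(3,1) = 6.177122 + (6.177122 − 6.317440)/3 = 6.130349
T(3,2) = 6.130349 + (6.130349 − 6.134504)/15 = 6.130072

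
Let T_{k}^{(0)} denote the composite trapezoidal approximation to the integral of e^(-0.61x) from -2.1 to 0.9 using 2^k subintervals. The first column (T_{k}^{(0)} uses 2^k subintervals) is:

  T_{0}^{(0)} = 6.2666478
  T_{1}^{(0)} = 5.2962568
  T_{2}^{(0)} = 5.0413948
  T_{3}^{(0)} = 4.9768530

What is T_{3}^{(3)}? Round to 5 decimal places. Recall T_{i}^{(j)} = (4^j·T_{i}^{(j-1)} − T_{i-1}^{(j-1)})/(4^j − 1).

4.95526

Richardson extrapolation on the trapezoidal column (denominator 4−1=3):
T_{1}^{(1)} = (4·5.2962568 − 6.2666478) / 3 = 4.9727931
T_{2}^{(1)} = 5.0413948 + (5.0413948 − 5.2962568)/3 = 4.9564408
T_{3}^{(1)} = 4.9768530 + (4.9768530 − 5.0413948)/3 = 4.9553391
T_{2}^{(2)} = (16·4.9564408 − 4.9727931) / 15 = 4.9553506
T_{3}^{(2)} = 4.9553391 + (4.9553391 − 4.9564408)/15 = 4.9552657
T_{3}^{(3)} = 4.9552657 + (4.9552657 − 4.9553506)/63 = 4.9552644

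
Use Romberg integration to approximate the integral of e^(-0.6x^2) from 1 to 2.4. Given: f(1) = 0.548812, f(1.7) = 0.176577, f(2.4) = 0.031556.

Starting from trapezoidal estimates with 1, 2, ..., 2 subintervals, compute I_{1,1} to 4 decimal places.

0.3002

I_{0,0} (trapezoid, 1 panel, h=1.4000): 0.406258
I_{1,0} (trapezoid, 2 panels, h=0.7000): 0.326733
I_{1,1} = 0.326733 + (0.326733 − 0.406258)/3 = 0.300225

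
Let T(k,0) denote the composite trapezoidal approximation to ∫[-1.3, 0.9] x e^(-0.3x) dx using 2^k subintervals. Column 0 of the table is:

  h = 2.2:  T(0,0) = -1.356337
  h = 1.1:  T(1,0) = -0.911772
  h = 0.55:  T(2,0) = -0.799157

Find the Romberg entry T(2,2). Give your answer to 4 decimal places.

-0.7615

Richardson extrapolation on the trapezoidal column (denominator 4−1=3):
T(1,1) = -0.911772 + (-0.911772 − (-1.356337))/3 = -0.763584
T(2,1) = -0.799157 + (-0.799157 − (-0.911772))/3 = -0.761619
T(2,2) = -0.761619 + (-0.761619 − (-0.763584))/15 = -0.761488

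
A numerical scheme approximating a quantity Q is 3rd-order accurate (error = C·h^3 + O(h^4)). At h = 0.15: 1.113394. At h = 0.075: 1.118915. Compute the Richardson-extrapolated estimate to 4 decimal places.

The leading error scales as h^3; refining by a factor of 2 reduces it by 2^3 = 8.
Extrapolated value = (8·A(h/2) − A(h)) / (8 − 1)
= (8·1.118915 − 1.113394) / 7
= 7.837926 / 7 = 1.119704

1.1197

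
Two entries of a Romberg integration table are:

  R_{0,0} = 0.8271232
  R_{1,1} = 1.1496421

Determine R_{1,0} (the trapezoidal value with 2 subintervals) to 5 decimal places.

From R_{1,1} = (4·R_{1,0} − R_{0,0})/3, solve for R_{1,0}:
4·R_{1,0} = 3·1.1496421 + 0.8271232 = 4.2760495
R_{1,0} = 1.0690124

1.06901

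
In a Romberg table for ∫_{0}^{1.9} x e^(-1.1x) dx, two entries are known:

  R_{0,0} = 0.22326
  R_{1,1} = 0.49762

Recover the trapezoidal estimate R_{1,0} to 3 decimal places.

0.429

From R_{1,1} = (4·R_{1,0} − R_{0,0})/3, solve for R_{1,0}:
4·R_{1,0} = 3·0.49762 + 0.22326 = 1.71612
R_{1,0} = 0.42903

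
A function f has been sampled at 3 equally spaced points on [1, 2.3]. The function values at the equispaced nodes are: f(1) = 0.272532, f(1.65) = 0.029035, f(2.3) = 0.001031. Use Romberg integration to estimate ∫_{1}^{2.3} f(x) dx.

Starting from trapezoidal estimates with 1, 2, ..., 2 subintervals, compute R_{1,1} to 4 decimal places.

R_{0,0} (trapezoid, 1 panel, h=1.3000): 0.177816
R_{1,0} (trapezoid, 2 panels, h=0.6500): 0.107781
R_{1,1} = 0.107781 + (0.107781 − 0.177816)/3 = 0.084436

0.0844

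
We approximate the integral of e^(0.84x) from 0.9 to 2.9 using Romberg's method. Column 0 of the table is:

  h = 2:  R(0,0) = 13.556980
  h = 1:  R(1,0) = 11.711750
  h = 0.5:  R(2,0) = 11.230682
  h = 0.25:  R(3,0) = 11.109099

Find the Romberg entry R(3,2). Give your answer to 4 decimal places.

Richardson extrapolation on the trapezoidal column (denominator 4−1=3):
R(2,1) = 11.230682 + (11.230682 − 11.711750)/3 = 11.070326
R(3,1) = 11.109099 + (11.109099 − 11.230682)/3 = 11.068571
R(3,2) = 11.068571 + (11.068571 − 11.070326)/15 = 11.068454

11.0685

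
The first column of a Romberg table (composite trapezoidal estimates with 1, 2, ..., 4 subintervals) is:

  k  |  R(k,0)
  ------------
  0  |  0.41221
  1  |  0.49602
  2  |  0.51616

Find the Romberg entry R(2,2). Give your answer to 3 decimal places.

R(1,1) = (4·0.49602 − 0.41221) / 3 = 0.52396
R(2,1) = 0.51616 + (0.51616 − 0.49602)/3 = 0.52287
R(2,2) = (16·0.52287 − 0.52396) / 15 = 0.52280

0.523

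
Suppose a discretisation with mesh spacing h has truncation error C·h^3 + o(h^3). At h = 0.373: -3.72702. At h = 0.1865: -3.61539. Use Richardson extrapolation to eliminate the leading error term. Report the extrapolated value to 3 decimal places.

-3.599

Extrapolated value = (8·A(h/2) − A(h)) / (8 − 1)
= (8·(-3.61539) − (-3.72702)) / 7
= -25.19610 / 7 = -3.59944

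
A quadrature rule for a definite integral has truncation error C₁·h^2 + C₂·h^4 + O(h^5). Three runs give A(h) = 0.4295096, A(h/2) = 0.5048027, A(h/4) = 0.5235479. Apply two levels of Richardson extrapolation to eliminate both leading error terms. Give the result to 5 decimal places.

0.52979

First eliminate the h^2 term (factor 2^2 = 4):
  B₁ = (4·0.5048027 − 0.4295096)/3 = 0.5299004
  B₂ = (4·0.5235479 − 0.5048027)/3 = 0.5297963
Then eliminate the h^4 term (factor 2^4 = 16):
  (16·0.5297963 − 0.5299004)/15 = 0.5297894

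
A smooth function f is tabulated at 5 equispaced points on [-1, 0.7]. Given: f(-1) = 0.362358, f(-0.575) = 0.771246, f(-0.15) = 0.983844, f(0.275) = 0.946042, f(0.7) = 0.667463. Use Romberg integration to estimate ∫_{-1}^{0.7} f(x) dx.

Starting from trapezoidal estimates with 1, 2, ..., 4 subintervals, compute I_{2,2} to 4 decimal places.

I_{0,0} (trapezoid, 1 panel, h=1.7000): 0.875348
I_{1,0} (trapezoid, 2 panels, h=0.8500): 1.273941
I_{2,0} (trapezoid, 4 panels, h=0.4250): 1.366818
I_{1,1} = 1.273941 + (1.273941 − 0.875348)/3 = 1.406805
I_{2,1} = 1.366818 + (1.366818 − 1.273941)/3 = 1.397777
I_{2,2} = 1.397777 + (1.397777 − 1.406805)/15 = 1.397175

1.3972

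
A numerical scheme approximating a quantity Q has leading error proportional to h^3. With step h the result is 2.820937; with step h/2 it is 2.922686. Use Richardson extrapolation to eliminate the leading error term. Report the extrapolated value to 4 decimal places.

The leading error scales as h^3; refining by a factor of 2 reduces it by 2^3 = 8.
Extrapolated value = (8·A(h/2) − A(h)) / (8 − 1)
= (8·2.922686 − 2.820937) / 7
= 20.560551 / 7 = 2.937222

2.9372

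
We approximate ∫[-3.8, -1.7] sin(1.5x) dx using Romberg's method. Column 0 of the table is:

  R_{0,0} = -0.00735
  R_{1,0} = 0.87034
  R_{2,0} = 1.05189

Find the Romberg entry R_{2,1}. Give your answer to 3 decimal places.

Richardson extrapolation on the trapezoidal column (denominator 4−1=3):
R_{2,1} = 1.05189 + (1.05189 − 0.87034)/3 = 1.11241

1.112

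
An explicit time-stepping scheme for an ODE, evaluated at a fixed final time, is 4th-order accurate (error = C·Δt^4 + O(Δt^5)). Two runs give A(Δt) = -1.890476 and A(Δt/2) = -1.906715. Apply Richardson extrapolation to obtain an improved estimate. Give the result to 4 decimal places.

-1.9078

Extrapolated value = (16·A(Δt/2) − A(Δt)) / (16 − 1)
= (16·(-1.906715) − (-1.890476)) / 15
= -28.616964 / 15 = -1.907798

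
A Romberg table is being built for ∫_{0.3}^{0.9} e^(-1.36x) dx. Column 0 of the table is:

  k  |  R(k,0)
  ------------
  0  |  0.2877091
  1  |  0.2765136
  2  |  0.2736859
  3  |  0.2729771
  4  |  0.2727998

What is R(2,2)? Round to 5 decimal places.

Richardson extrapolation on the trapezoidal column (denominator 4−1=3):
R(1,1) = (4·0.2765136 − 0.2877091) / 3 = 0.2727818
R(2,1) = 0.2736859 + (0.2736859 − 0.2765136)/3 = 0.2727433
R(2,2) = 0.2727433 + (0.2727433 − 0.2727818)/15 = 0.2727407

0.27274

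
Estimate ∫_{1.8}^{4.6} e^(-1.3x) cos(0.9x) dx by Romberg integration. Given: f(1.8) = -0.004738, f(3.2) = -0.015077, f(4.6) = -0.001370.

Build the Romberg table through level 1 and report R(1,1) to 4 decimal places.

R(0,0) (trapezoid, 1 panel, h=2.8000): -0.008551
R(1,0) (trapezoid, 2 panels, h=1.4000): -0.025383
R(1,1) = -0.025383 + (-0.025383 − (-0.008551))/3 = -0.030994

-0.0310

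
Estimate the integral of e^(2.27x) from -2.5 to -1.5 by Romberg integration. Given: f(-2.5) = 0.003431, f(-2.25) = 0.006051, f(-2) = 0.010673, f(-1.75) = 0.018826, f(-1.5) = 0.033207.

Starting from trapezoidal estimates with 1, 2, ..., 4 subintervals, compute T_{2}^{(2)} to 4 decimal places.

0.0131

T_{0}^{(0)} (trapezoid, 1 panel, h=1.0000): 0.018319
T_{1}^{(0)} (trapezoid, 2 panels, h=0.5000): 0.014496
T_{2}^{(0)} (trapezoid, 4 panels, h=0.2500): 0.013467
T_{1}^{(1)} = 0.014496 + (0.014496 − 0.018319)/3 = 0.013222
T_{2}^{(1)} = 0.013467 + (0.013467 − 0.014496)/3 = 0.013124
T_{2}^{(2)} = 0.013124 + (0.013124 − 0.013222)/15 = 0.013117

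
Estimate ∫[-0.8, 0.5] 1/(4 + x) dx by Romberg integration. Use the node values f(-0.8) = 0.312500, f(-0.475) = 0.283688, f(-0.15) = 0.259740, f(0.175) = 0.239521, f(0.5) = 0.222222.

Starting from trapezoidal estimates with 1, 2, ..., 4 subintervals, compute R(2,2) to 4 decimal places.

R(0,0) (trapezoid, 1 panel, h=1.3000): 0.347569
R(1,0) (trapezoid, 2 panels, h=0.6500): 0.342616
R(2,0) (trapezoid, 4 panels, h=0.3250): 0.341351
R(1,1) = 0.342616 + (0.342616 − 0.347569)/3 = 0.340965
R(2,1) = 0.341351 + (0.341351 − 0.342616)/3 = 0.340929
R(2,2) = 0.340929 + (0.340929 − 0.340965)/15 = 0.340927

0.3409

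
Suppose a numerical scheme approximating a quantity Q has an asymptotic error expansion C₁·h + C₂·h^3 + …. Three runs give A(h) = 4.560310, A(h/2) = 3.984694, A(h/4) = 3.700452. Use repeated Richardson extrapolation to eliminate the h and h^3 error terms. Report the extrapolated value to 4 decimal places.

3.4172

First eliminate the h term (factor 2^1 = 2):
  B₁ = (2·3.984694 − 4.560310)/1 = 3.409078
  B₂ = (2·3.700452 − 3.984694)/1 = 3.416210
Then eliminate the h^3 term (factor 2^3 = 8):
  (8·3.416210 − 3.409078)/7 = 3.417229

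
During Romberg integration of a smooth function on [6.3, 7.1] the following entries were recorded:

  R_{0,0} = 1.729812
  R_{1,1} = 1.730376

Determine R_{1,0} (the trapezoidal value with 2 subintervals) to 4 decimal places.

From R_{1,1} = (4·R_{1,0} − R_{0,0})/3, solve for R_{1,0}:
4·R_{1,0} = 3·1.730376 + 1.729812 = 6.920940
R_{1,0} = 1.730235

1.7302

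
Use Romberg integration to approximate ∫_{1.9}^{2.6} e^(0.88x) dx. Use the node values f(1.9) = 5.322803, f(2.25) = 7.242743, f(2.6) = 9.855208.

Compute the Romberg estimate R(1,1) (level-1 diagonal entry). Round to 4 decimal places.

5.1507

R(0,0) (trapezoid, 1 panel, h=0.7000): 5.312304
R(1,0) (trapezoid, 2 panels, h=0.3500): 5.191112
R(1,1) = 5.191112 + (5.191112 − 5.312304)/3 = 5.150715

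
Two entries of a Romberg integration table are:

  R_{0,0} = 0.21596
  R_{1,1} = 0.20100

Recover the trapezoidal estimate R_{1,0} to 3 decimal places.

0.205

From R_{1,1} = (4·R_{1,0} − R_{0,0})/3, solve for R_{1,0}:
4·R_{1,0} = 3·0.20100 + 0.21596 = 0.81896
R_{1,0} = 0.20474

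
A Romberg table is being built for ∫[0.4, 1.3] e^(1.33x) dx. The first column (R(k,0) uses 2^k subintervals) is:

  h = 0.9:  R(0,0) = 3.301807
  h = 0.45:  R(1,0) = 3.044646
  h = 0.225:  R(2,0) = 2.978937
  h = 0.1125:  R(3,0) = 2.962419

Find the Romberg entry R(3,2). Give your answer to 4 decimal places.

R(2,1) = 2.978937 + (2.978937 − 3.044646)/3 = 2.957034
R(3,1) = 2.962419 + (2.962419 − 2.978937)/3 = 2.956913
R(3,2) = (16·2.956913 − 2.957034) / 15 = 2.956905

2.9569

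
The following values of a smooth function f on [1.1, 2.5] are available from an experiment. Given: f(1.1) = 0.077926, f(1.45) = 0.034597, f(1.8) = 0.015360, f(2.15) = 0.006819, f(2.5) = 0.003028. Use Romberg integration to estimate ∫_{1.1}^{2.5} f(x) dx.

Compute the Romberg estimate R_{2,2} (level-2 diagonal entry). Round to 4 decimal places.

0.0323

R_{0,0} (trapezoid, 1 panel, h=1.4000): 0.056668
R_{1,0} (trapezoid, 2 panels, h=0.7000): 0.039086
R_{2,0} (trapezoid, 4 panels, h=0.3500): 0.034039
R_{1,1} = 0.039086 + (0.039086 − 0.056668)/3 = 0.033225
R_{2,1} = 0.034039 + (0.034039 − 0.039086)/3 = 0.032357
R_{2,2} = 0.032357 + (0.032357 − 0.033225)/15 = 0.032299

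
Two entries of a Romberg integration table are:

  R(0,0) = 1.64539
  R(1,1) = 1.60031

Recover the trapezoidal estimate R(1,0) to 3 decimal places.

1.612

From R(1,1) = (4·R(1,0) − R(0,0))/3, solve for R(1,0):
4·R(1,0) = 3·1.60031 + 1.64539 = 6.44632
R(1,0) = 1.61158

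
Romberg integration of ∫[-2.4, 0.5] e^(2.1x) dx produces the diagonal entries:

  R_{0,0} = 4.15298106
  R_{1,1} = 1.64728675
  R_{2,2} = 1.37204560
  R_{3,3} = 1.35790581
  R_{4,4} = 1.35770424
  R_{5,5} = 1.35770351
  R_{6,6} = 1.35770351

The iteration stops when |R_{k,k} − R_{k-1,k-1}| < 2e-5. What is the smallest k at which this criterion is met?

|R_{1,1} − R_{0,0}| = 2.50569431 ≥ 2e-5
|R_{2,2} − R_{1,1}| = 0.27524115 ≥ 2e-5
|R_{3,3} − R_{2,2}| = 0.01413979 ≥ 2e-5
|R_{4,4} − R_{3,3}| = 0.00020157 ≥ 2e-5
|R_{5,5} − R_{4,4}| = 0.00000073 < 2e-5

k = 5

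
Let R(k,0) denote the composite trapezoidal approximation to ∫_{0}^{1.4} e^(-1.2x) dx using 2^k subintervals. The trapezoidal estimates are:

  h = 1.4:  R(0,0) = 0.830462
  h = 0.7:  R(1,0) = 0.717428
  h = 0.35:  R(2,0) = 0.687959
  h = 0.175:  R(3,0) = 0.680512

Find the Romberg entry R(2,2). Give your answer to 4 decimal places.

Richardson extrapolation on the trapezoidal column (denominator 4−1=3):
R(1,1) = 0.717428 + (0.717428 − 0.830462)/3 = 0.679750
R(2,1) = 0.687959 + (0.687959 − 0.717428)/3 = 0.678136
R(2,2) = (16·0.678136 − 0.679750) / 15 = 0.678028

0.6780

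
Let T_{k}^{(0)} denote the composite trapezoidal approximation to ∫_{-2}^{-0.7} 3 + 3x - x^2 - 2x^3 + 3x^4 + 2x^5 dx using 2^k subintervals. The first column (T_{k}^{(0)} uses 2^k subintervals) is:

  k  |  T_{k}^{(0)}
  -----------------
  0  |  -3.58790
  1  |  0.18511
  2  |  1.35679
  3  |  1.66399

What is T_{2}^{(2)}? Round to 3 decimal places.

Richardson extrapolation on the trapezoidal column (denominator 4−1=3):
T_{1}^{(1)} = (4·0.18511 − (-3.58790)) / 3 = 1.44278
T_{2}^{(1)} = (4·1.35679 − 0.18511) / 3 = 1.74735
T_{2}^{(2)} = 1.74735 + (1.74735 − 1.44278)/15 = 1.76765
(Column j=1 coincides with Simpson's rule on the same nodes.)

1.768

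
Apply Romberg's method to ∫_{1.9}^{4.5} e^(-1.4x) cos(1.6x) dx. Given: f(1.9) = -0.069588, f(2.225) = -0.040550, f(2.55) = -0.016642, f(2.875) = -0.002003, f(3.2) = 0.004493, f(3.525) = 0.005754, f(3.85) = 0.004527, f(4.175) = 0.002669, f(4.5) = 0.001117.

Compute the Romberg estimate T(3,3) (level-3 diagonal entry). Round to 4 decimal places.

-0.0239

T(0,0) (trapezoid, 1 panel, h=2.6000): -0.089012
T(1,0) (trapezoid, 2 panels, h=1.3000): -0.038665
T(2,0) (trapezoid, 4 panels, h=0.6500): -0.027207
T(3,0) (trapezoid, 8 panels, h=0.3250): -0.024696
T(1,1) = -0.038665 + (-0.038665 − (-0.089012))/3 = -0.021883
T(2,1) = -0.027207 + (-0.027207 − (-0.038665))/3 = -0.023388
T(3,1) = -0.024696 + (-0.024696 − (-0.027207))/3 = -0.023859
T(2,2) = -0.023388 + (-0.023388 − (-0.021883))/15 = -0.023488
T(3,2) = -0.023859 + (-0.023859 − (-0.023388))/15 = -0.023890
T(3,3) = -0.023890 + (-0.023890 − (-0.023488))/63 = -0.023896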